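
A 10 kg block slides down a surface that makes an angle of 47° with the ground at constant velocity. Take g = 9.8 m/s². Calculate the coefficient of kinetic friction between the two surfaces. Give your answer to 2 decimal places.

At constant velocity the net force along the incline is zero: mg sin 47° = μ mg cos 47°.
So μ = tan 47° = 0.7314 / 0.6820 = 1.0724.

1.07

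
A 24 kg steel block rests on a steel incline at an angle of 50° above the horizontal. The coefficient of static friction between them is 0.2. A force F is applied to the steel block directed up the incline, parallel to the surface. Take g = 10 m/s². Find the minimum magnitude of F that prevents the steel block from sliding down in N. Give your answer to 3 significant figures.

The normal force is N = mg cos 50° = 154.269 N. With F at its minimum the steel block is on the verge of sliding down, so static friction is at its maximum μ_s N = 0.2 × 154.269 = 30.854 N and acts up the slope.
Equilibrium along the incline: F + μ_s N = mg sin 50°, so F = 183.851 − 30.854 = 152.997 N.

153 N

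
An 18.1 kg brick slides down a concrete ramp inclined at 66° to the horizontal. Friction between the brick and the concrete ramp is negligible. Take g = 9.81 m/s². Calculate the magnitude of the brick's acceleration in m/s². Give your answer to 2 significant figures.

Resolving the weight along the incline: the component pulling the brick down the slope is mg sin 66° = 18.1 × 9.81 × 0.9135 = 162.202 N, and the normal force is N = mg cos 66° = 18.1 × 9.81 × 0.4067 = 72.214 N.
With no friction the net force along the incline is 162.202 N, so a = g sin 66° = 162.202 / 18.1 = 8.9614 m/s².

9.0 m/s²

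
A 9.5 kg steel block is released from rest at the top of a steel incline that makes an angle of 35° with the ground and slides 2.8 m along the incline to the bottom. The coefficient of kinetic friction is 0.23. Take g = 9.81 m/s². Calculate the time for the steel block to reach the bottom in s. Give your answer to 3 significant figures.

The weight component along the incline is mg sin 35° = 53.454 N and the normal force is N = mg cos 35° = 76.341 N.
Friction up the slope is f = μN = 0.23 × 76.341 = 17.558 N, so the net downslope force is 53.454 − 17.558 = 35.896 N and a = 35.896 / 9.5 = 3.7785 m/s².
Starting from rest, L = ½at², so t = √(2L/a) = √(2 × 2.8 / 3.7785) = 1.2174 s.

1.22 s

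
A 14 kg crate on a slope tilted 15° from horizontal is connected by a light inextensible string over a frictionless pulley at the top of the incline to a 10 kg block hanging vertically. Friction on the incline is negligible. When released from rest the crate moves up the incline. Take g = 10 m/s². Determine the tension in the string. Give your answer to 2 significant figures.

73 N

For the crate on the incline: the weight component along the slope is m₁g sin 15° = 14 × 10 × 0.2588 = 36.232 N and the normal force is N = m₁g cos 15° = 135.230 N.
Newton's second law for the crate (up-slope positive): T − 36.232 = 14 a. For the hanging block (downward positive): 10 × 10 − T = 10 a.
Adding the two equations eliminates T: 63.768 = 24 a, so a = 2.6570 m/s².
Then from the hanging block's equation, T = 10 × (10 − 2.6570) = 73.430 N.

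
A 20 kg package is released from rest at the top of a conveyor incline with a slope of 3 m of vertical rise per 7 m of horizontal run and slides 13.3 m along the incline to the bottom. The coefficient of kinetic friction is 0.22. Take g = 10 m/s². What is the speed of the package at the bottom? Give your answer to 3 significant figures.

The weight component along the incline is mg sin 23.20° = 78.784 N and the normal force is N = mg cos 23.20° = 183.829 N.
Friction up the slope is f = μN = 0.22 × 183.829 = 40.442 N, so the net downslope force is 78.784 − 40.442 = 38.342 N and a = 38.342 / 20 = 1.9171 m/s².
Starting from rest over a distance of 13.3 m, v² = 2aL = 2 × 1.9171 × 13.3 = 50.9949, so v = 7.1411 m/s.

7.14 m/s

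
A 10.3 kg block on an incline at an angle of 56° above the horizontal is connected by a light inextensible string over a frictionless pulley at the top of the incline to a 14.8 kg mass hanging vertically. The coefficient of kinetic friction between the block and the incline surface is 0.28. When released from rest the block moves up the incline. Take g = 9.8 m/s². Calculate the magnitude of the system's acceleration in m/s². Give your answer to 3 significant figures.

1.81 m/s²

For the block on the incline: the weight component along the slope is m₁g sin 56° = 10.3 × 9.8 × 0.8290 = 83.679 N and the normal force is N = m₁g cos 56° = 56.445 N.
Kinetic friction opposes the block's motion up the incline: f = μN = 0.28 × 56.445 = 15.805 N acting down the slope.
Newton's second law for the block (up-slope positive): T − 83.679 − 15.805 = 10.3 a. For the hanging mass (downward positive): 14.8 × 9.8 − T = 14.8 a.
Adding the two equations eliminates T: 45.556 = 25.1 a, so a = 1.8150 m/s².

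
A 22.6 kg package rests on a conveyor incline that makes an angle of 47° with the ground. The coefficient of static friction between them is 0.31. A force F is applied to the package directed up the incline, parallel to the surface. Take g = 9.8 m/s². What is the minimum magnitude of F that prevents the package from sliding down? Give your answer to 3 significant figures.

The normal force is N = mg cos 47° = 151.049 N. With F at its minimum the package is on the verge of sliding down, so static friction is at its maximum μ_s N = 0.31 × 151.049 = 46.825 N and acts up the slope.
Equilibrium along the incline: F + μ_s N = mg sin 47°, so F = 161.980 − 46.825 = 115.155 N.

115 N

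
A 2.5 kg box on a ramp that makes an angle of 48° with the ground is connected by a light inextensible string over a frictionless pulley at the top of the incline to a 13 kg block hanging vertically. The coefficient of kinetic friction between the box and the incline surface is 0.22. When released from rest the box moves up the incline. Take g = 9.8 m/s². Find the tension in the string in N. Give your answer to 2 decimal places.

38.84 N

For the box on the incline: the weight component along the slope is m₁g sin 48° = 2.5 × 9.8 × 0.7431 = 18.206 N and the normal force is N = m₁g cos 48° = 16.394 N.
Kinetic friction opposes the box's motion up the incline: f = μN = 0.22 × 16.394 = 3.607 N acting down the slope.
Newton's second law for the box (up-slope positive): T − 18.206 − 3.607 = 2.5 a. For the hanging block (downward positive): 13 × 9.8 − T = 13 a.
Adding the two equations eliminates T: 105.587 = 15.5 a, so a = 6.8121 m/s².
Then from the hanging block's equation, T = 13 × (9.8 − 6.8121) = 38.843 N.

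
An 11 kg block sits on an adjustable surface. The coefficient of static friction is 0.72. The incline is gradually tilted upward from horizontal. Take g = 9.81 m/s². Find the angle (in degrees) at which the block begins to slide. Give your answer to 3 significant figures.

At the threshold of sliding, static friction is at its maximum μ_s N and exactly balances the weight component along the incline: mg sin θ = μ_s mg cos θ.
Hence tan θ = μ_s = 0.72, so θ = arctan(0.72) = 35.7539°.

35.8°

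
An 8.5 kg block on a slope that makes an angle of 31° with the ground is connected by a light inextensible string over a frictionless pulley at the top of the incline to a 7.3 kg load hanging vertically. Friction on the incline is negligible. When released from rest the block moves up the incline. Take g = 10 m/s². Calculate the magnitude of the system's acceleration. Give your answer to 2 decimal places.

For the block on the incline: the weight component along the slope is m₁g sin 31° = 8.5 × 10 × 0.5150 = 43.775 N and the normal force is N = m₁g cos 31° = 72.859 N.
Newton's second law for the block (up-slope positive): T − 43.775 = 8.5 a. For the hanging load (downward positive): 7.3 × 10 − T = 7.3 a.
Adding the two equations eliminates T: 29.225 = 15.8 a, so a = 1.8497 m/s².

1.85 m/s²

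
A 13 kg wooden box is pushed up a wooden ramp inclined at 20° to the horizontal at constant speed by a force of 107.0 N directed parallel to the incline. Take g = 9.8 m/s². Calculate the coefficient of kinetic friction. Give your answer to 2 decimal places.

0.53

At constant speed ΣF = 0 along the incline. The applied 107.0 N acts up the slope; the weight component mg sin 20° = 43.573 N and kinetic friction μN both act down the slope.
So 107.0 = 43.573 + μ × 119.717, giving μ = (107.0 − 43.573) / 119.717 = 0.5298.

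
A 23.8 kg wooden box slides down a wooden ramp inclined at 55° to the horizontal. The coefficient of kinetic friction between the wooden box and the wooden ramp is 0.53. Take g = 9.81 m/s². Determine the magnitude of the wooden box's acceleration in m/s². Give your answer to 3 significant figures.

5.05 m/s²

Resolving the weight along the incline: the component pulling the wooden box down the slope is mg sin 55° = 23.8 × 9.81 × 0.8192 = 191.265 N, and the normal force is N = mg cos 55° = 23.8 × 9.81 × 0.5736 = 133.923 N.
Kinetic friction acts up the slope with magnitude f = μN = 0.53 × 133.923 = 70.979 N.
Net force along the incline is 191.265 − 70.979 = 120.286 N, so a = 120.286 / 23.8 = 5.0540 m/s².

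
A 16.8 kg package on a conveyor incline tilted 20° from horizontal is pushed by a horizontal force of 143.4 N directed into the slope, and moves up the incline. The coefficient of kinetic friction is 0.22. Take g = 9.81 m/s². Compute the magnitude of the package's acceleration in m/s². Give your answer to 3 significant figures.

2.00 m/s²

The horizontal push has components F cos 20° = 143.4 × 0.9397 = 134.753 N up the incline and F sin 20° = 143.4 × 0.3420 = 49.043 N pressing into the surface.
The normal force is therefore N = mg cos 20° + F sin 20° = 154.870 + 49.043 = 203.913 N, and kinetic friction down the slope is μN = 0.22 × 203.913 = 44.861 N.
Along the incline: F cos 20° − mg sin 20° − μN = ma, so 134.753 − 56.364 − 44.861 = 16.8 a, giving a = 1.9957 m/s².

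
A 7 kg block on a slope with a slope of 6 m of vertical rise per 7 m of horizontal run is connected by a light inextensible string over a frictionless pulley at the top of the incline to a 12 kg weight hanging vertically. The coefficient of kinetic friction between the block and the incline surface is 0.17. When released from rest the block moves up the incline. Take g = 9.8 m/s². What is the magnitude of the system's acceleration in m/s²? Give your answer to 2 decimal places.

For the block on the incline: the weight component along the slope is m₁g sin 40.60° = 7 × 9.8 × 0.6508 = 44.645 N and the normal force is N = m₁g cos 40.60° = 52.085 N.
Kinetic friction opposes the block's motion up the incline: f = μN = 0.17 × 52.085 = 8.854 N acting down the slope.
Newton's second law for the block (up-slope positive): T − 44.645 − 8.854 = 7 a. For the hanging weight (downward positive): 12 × 9.8 − T = 12 a.
Adding the two equations eliminates T: 64.101 = 19 a, so a = 3.3737 m/s².

3.37 m/s²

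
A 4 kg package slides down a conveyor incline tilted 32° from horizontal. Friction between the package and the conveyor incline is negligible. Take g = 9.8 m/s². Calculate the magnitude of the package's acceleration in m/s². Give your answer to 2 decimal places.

5.19 m/s²

Resolving the weight along the incline: the component pulling the package down the slope is mg sin 32° = 4 × 9.8 × 0.5299 = 20.772 N, and the normal force is N = mg cos 32° = 4 × 9.8 × 0.8480 = 33.242 N.
With no friction the net force along the incline is 20.772 N, so a = g sin 32° = 20.772 / 4 = 5.1930 m/s².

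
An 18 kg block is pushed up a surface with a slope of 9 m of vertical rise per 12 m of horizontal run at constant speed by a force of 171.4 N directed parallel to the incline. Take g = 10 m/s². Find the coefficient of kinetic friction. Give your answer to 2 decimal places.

At constant speed ΣF = 0 along the incline. The applied 171.4 N acts up the slope; the weight component mg sin 36.87° = 108.000 N and kinetic friction μN both act down the slope.
So 171.4 = 108.000 + μ × 144.000, giving μ = (171.4 − 108.000) / 144.000 = 0.4403.

0.44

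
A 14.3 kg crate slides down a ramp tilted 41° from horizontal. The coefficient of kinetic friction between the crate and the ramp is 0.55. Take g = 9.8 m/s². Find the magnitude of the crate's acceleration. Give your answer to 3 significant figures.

Resolving the weight along the incline: the component pulling the crate down the slope is mg sin 41° = 14.3 × 9.8 × 0.6561 = 91.946 N, and the normal force is N = mg cos 41° = 14.3 × 9.8 × 0.7547 = 105.764 N.
Kinetic friction acts up the slope with magnitude f = μN = 0.55 × 105.764 = 58.170 N.
Net force along the incline is 91.946 − 58.170 = 33.776 N, so a = 33.776 / 14.3 = 2.3620 m/s².

2.36 m/s²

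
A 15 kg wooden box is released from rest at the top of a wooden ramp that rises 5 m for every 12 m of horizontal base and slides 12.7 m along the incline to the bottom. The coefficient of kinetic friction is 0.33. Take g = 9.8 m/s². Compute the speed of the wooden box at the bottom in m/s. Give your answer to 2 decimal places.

The weight component along the incline is mg sin 22.62° = 56.538 N and the normal force is N = mg cos 22.62° = 135.692 N.
Friction up the slope is f = μN = 0.33 × 135.692 = 44.778 N, so the net downslope force is 56.538 − 44.778 = 11.760 N and a = 11.760 / 15 = 0.7840 m/s².
Starting from rest over a distance of 12.7 m, v² = 2aL = 2 × 0.7840 × 12.7 = 19.9136, so v = 4.4625 m/s.

4.46 m/s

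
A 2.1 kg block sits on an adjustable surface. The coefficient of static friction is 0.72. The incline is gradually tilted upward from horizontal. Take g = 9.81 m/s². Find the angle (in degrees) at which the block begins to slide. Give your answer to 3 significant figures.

At the threshold of sliding, static friction is at its maximum μ_s N and exactly balances the weight component along the incline: mg sin θ = μ_s mg cos θ.
Hence tan θ = μ_s = 0.72, so θ = arctan(0.72) = 35.7539°.

35.8°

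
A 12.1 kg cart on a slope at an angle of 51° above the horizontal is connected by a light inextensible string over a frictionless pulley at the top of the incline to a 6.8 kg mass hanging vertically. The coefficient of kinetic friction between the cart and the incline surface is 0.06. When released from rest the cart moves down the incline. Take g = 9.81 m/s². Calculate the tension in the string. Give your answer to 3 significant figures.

For the cart on the incline: the weight component along the slope is m₁g sin 51° = 12.1 × 9.81 × 0.7771 = 92.243 N and the normal force is N = m₁g cos 51° = 74.701 N.
Kinetic friction opposes the cart's motion down the incline: f = μN = 0.06 × 74.701 = 4.482 N acting up the slope.
Newton's second law for the cart (down-slope positive): 92.243 − 4.482 − T = 12.1 a. For the hanging mass (upward positive): T − 6.8 × 9.81 = 6.8 a.
Adding the two equations eliminates T: 21.053 = 18.9 a, so a = 1.1139 m/s².
Then from the hanging mass's equation, T = 6.8 × (9.81 + 1.1139) = 74.283 N.

74.3 N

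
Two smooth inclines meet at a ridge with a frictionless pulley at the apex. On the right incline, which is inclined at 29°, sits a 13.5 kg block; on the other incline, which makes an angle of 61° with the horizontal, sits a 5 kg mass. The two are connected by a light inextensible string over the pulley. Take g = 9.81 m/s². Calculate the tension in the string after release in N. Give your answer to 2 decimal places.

48.66 N

Resolve each weight along its own incline: the 13.5 kg mass has component 13.5 × 9.81 × sin 29° = 64.206 N down its slope, and the 5 kg mass has 5 × 9.81 × sin 61° = 42.900 N down its slope.
The 13.5 kg side's 64.206 N exceeds the other side's 42.900 N, so that mass slides down and the 5 kg mass slides up. Taking that direction as positive, Newton's second law for the whole system gives 64.206 − 42.900 = (13.5 + 5) a, so a = 21.306 / 18.5 = 1.1517 m/s².
For the 5 kg mass (up-slope positive): T − 42.900 = 5 × 1.1517, so T = 48.658 N.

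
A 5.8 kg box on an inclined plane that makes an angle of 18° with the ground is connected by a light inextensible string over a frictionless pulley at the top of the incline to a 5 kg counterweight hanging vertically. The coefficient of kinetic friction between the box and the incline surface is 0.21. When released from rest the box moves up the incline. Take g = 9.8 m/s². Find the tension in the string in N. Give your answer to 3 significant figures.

For the box on the incline: the weight component along the slope is m₁g sin 18° = 5.8 × 9.8 × 0.3090 = 17.564 N and the normal force is N = m₁g cos 18° = 54.058 N.
Kinetic friction opposes the box's motion up the incline: f = μN = 0.21 × 54.058 = 11.352 N acting down the slope.
Newton's second law for the box (up-slope positive): T − 17.564 − 11.352 = 5.8 a. For the hanging counterweight (downward positive): 5 × 9.8 − T = 5 a.
Adding the two equations eliminates T: 20.084 = 10.8 a, so a = 1.8596 m/s².
Then from the hanging counterweight's equation, T = 5 × (9.8 − 1.8596) = 39.702 N.

39.7 N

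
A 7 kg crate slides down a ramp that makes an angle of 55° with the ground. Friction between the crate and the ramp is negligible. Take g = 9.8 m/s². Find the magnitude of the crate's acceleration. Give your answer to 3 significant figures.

8.03 m/s²

Resolving the weight along the incline: the component pulling the crate down the slope is mg sin 55° = 7 × 9.8 × 0.8192 = 56.197 N, and the normal force is N = mg cos 55° = 7 × 9.8 × 0.5736 = 39.349 N.
With no friction the net force along the incline is 56.197 N, so a = g sin 55° = 56.197 / 7 = 8.0281 m/s².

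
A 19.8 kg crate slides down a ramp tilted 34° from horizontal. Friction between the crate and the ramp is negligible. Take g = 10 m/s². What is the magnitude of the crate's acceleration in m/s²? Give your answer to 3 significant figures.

Resolving the weight along the incline: the component pulling the crate down the slope is mg sin 34° = 19.8 × 10 × 0.5592 = 110.722 N, and the normal force is N = mg cos 34° = 19.8 × 10 × 0.8290 = 164.142 N.
With no friction the net force along the incline is 110.722 N, so a = g sin 34° = 110.722 / 19.8 = 5.5920 m/s².

5.59 m/s²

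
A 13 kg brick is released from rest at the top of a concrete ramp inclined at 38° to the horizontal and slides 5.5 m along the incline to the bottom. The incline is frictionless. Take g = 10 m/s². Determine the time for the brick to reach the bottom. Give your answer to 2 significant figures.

1.3 s

The weight component along the incline is mg sin 38° = 80.036 N and the normal force is N = mg cos 38° = 102.441 N.
With no friction, a = g sin 38° = 6.1566 m/s².
Starting from rest, L = ½at², so t = √(2L/a) = √(2 × 5.5 / 6.1566) = 1.3367 s.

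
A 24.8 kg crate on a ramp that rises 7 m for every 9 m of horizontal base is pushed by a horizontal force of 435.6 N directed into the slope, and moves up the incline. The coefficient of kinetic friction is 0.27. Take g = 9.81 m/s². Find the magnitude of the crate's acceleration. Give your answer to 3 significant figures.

2.84 m/s²

The horizontal push has components F cos 37.87° = 435.6 × 0.7894 = 343.863 N up the incline and F sin 37.87° = 435.6 × 0.6139 = 267.415 N pressing into the surface.
The normal force is therefore N = mg cos 37.87° + F sin 37.87° = 192.052 + 267.415 = 459.467 N, and kinetic friction down the slope is μN = 0.27 × 459.467 = 124.056 N.
Along the incline: F cos 37.87° − mg sin 37.87° − μN = ma, so 343.863 − 149.355 − 124.056 = 24.8 a, giving a = 2.8408 m/s².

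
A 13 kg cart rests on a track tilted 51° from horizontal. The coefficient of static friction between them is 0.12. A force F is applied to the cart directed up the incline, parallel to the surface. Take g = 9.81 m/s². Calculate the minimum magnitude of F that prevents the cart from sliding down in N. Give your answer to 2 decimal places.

The normal force is N = mg cos 51° = 80.257 N. With F at its minimum the cart is on the verge of sliding down, so static friction is at its maximum μ_s N = 0.12 × 80.257 = 9.631 N and acts up the slope.
Equilibrium along the incline: F + μ_s N = mg sin 51°, so F = 99.109 − 9.631 = 89.478 N.

89.48 N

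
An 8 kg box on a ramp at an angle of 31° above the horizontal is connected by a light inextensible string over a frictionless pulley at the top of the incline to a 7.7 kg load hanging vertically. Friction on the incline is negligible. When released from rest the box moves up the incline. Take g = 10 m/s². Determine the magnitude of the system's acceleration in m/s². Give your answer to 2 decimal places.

For the box on the incline: the weight component along the slope is m₁g sin 31° = 8 × 10 × 0.5150 = 41.200 N and the normal force is N = m₁g cos 31° = 68.573 N.
Newton's second law for the box (up-slope positive): T − 41.200 = 8 a. For the hanging load (downward positive): 7.7 × 10 − T = 7.7 a.
Adding the two equations eliminates T: 35.800 = 15.7 a, so a = 2.2803 m/s².

2.28 m/s²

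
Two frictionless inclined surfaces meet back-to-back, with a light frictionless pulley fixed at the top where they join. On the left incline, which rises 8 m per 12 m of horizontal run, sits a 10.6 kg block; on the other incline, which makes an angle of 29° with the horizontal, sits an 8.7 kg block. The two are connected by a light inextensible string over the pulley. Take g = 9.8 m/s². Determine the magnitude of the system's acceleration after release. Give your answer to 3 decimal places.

Resolve each weight along its own incline: the 10.6 kg mass has component 10.6 × 9.8 × sin 33.69° = 57.622 N down its slope, and the 8.7 kg mass has 8.7 × 9.8 × sin 29° = 41.335 N down its slope.
The 10.6 kg side's 57.622 N exceeds the other side's 41.335 N, so that mass slides down and the 8.7 kg mass slides up. Taking that direction as positive, Newton's second law for the whole system gives 57.622 − 41.335 = (10.6 + 8.7) a, so a = 16.287 / 19.3 = 0.8439 m/s².

0.844 m/s²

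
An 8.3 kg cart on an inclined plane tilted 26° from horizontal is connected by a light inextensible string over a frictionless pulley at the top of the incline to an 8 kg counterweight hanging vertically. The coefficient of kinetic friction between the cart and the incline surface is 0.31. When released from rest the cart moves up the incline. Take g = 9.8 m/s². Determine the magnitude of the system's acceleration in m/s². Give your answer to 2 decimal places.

For the cart on the incline: the weight component along the slope is m₁g sin 26° = 8.3 × 9.8 × 0.4384 = 35.659 N and the normal force is N = m₁g cos 26° = 73.108 N.
Kinetic friction opposes the cart's motion up the incline: f = μN = 0.31 × 73.108 = 22.663 N acting down the slope.
Newton's second law for the cart (up-slope positive): T − 35.659 − 22.663 = 8.3 a. For the hanging counterweight (downward positive): 8 × 9.8 − T = 8 a.
Adding the two equations eliminates T: 20.078 = 16.3 a, so a = 1.2318 m/s².

1.23 m/s²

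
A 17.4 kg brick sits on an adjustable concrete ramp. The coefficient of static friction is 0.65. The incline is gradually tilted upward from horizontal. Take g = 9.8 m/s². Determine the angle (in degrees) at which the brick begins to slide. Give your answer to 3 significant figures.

At the threshold of sliding, static friction is at its maximum μ_s N and exactly balances the weight component along the incline: mg sin θ = μ_s mg cos θ.
Hence tan θ = μ_s = 0.65, so θ = arctan(0.65) = 33.0239°.

33.0°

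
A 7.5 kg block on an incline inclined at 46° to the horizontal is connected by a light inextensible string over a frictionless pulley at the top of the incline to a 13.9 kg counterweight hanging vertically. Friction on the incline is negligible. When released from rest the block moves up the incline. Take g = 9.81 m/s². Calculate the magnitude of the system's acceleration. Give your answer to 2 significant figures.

3.9 m/s²

For the block on the incline: the weight component along the slope is m₁g sin 46° = 7.5 × 9.81 × 0.7193 = 52.922 N and the normal force is N = m₁g cos 46° = 51.109 N.
Newton's second law for the block (up-slope positive): T − 52.922 = 7.5 a. For the hanging counterweight (downward positive): 13.9 × 9.81 − T = 13.9 a.
Adding the two equations eliminates T: 83.437 = 21.4 a, so a = 3.8989 m/s².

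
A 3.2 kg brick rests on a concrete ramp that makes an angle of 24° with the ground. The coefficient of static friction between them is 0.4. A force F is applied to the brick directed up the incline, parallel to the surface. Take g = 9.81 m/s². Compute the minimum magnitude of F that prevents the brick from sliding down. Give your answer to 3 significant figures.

1.30 N

The normal force is N = mg cos 24° = 28.678 N. With F at its minimum the brick is on the verge of sliding down, so static friction is at its maximum μ_s N = 0.4 × 28.678 = 11.471 N and acts up the slope.
Equilibrium along the incline: F + μ_s N = mg sin 24°, so F = 12.768 − 11.471 = 1.297 N.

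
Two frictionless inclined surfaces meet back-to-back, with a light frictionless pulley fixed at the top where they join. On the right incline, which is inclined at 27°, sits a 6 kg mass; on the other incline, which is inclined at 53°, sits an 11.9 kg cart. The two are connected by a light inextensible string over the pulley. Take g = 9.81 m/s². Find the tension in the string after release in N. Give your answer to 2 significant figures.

49 N

Resolve each weight along its own incline: the 6 kg mass has component 6 × 9.81 × sin 27° = 26.722 N down its slope, and the 11.9 kg mass has 11.9 × 9.81 × sin 53° = 93.232 N down its slope.
The 11.9 kg side's 93.232 N exceeds the other side's 26.722 N, so that mass slides down and the 6 kg mass slides up. Taking that direction as positive, Newton's second law for the whole system gives 93.232 − 26.722 = (6 + 11.9) a, so a = 66.510 / 17.9 = 3.7156 m/s².
For the 6 kg mass (up-slope positive): T − 26.722 = 6 × 3.7156, so T = 49.016 N.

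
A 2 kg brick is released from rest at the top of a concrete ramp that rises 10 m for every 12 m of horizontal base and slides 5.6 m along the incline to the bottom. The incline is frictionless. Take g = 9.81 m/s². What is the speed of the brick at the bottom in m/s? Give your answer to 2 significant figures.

8.4 m/s

The weight component along the incline is mg sin 39.81° = 12.560 N and the normal force is N = mg cos 39.81° = 15.073 N.
With no friction, a = g sin 39.81° = 6.2802 m/s².
Starting from rest over a distance of 5.6 m, v² = 2aL = 2 × 6.2802 × 5.6 = 70.3382, so v = 8.3868 m/s.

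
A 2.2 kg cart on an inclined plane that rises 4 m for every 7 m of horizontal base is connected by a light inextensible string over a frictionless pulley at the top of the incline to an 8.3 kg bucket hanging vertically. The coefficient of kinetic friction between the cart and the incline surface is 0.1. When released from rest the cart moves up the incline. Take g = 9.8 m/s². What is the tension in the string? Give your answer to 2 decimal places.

26.98 N

For the cart on the incline: the weight component along the slope is m₁g sin 29.74° = 2.2 × 9.8 × 0.4961 = 10.696 N and the normal force is N = m₁g cos 29.74° = 18.719 N.
Kinetic friction opposes the cart's motion up the incline: f = μN = 0.1 × 18.719 = 1.872 N acting down the slope.
Newton's second law for the cart (up-slope positive): T − 10.696 − 1.872 = 2.2 a. For the hanging bucket (downward positive): 8.3 × 9.8 − T = 8.3 a.
Adding the two equations eliminates T: 68.772 = 10.5 a, so a = 6.5497 m/s².
Then from the hanging bucket's equation, T = 8.3 × (9.8 − 6.5497) = 26.977 N.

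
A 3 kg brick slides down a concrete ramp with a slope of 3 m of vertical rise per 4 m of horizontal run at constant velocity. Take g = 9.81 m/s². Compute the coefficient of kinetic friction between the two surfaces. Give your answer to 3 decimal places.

At constant velocity the net force along the incline is zero: mg sin 36.87° = μ mg cos 36.87°.
So μ = tan 36.87° = 0.6000 / 0.8000 = 0.7500.

0.750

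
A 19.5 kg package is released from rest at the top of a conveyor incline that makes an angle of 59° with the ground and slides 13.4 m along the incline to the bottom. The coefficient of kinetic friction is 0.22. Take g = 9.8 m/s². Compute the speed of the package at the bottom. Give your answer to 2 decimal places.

The weight component along the incline is mg sin 59° = 163.805 N and the normal force is N = mg cos 59° = 98.424 N.
Friction up the slope is f = μN = 0.22 × 98.424 = 21.653 N, so the net downslope force is 163.805 − 21.653 = 142.152 N and a = 142.152 / 19.5 = 7.2898 m/s².
Starting from rest over a distance of 13.4 m, v² = 2aL = 2 × 7.2898 × 13.4 = 195.3666, so v = 13.9774 m/s.

13.98 m/s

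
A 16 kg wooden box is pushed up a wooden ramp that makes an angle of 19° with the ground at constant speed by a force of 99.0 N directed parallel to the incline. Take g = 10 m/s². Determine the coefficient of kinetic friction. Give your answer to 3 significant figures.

At constant speed ΣF = 0 along the incline. The applied 99.0 N acts up the slope; the weight component mg sin 19° = 52.091 N and kinetic friction μN both act down the slope.
So 99.0 = 52.091 + μ × 151.283, giving μ = (99.0 − 52.091) / 151.283 = 0.3101.

0.310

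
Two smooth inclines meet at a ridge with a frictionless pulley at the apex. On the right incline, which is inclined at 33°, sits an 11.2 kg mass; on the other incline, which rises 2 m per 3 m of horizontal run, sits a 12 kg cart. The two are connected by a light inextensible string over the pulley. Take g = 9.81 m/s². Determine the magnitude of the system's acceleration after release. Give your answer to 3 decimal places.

Resolve each weight along its own incline: the 11.2 kg mass has component 11.2 × 9.81 × sin 33° = 59.841 N down its slope, and the 12 kg mass has 12 × 9.81 × sin 33.69° = 65.299 N down its slope.
The 12 kg side's 65.299 N exceeds the other side's 59.841 N, so that mass slides down and the 11.2 kg mass slides up. Taking that direction as positive, Newton's second law for the whole system gives 65.299 − 59.841 = (11.2 + 12) a, so a = 5.458 / 23.2 = 0.2353 m/s².

0.235 m/s²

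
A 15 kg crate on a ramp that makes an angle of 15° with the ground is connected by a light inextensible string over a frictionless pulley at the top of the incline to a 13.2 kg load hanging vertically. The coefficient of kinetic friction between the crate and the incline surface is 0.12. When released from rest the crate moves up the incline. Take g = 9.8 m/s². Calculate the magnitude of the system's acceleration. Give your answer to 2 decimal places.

2.63 m/s²

For the crate on the incline: the weight component along the slope is m₁g sin 15° = 15 × 9.8 × 0.2588 = 38.044 N and the normal force is N = m₁g cos 15° = 141.991 N.
Kinetic friction opposes the crate's motion up the incline: f = μN = 0.12 × 141.991 = 17.039 N acting down the slope.
Newton's second law for the crate (up-slope positive): T − 38.044 − 17.039 = 15 a. For the hanging load (downward positive): 13.2 × 9.8 − T = 13.2 a.
Adding the two equations eliminates T: 74.277 = 28.2 a, so a = 2.6339 m/s².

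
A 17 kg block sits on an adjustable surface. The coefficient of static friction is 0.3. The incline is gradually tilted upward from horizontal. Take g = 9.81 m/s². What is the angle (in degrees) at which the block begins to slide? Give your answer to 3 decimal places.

At the threshold of sliding, static friction is at its maximum μ_s N and exactly balances the weight component along the incline: mg sin θ = μ_s mg cos θ.
Hence tan θ = μ_s = 0.3, so θ = arctan(0.3) = 16.6992°.

16.699°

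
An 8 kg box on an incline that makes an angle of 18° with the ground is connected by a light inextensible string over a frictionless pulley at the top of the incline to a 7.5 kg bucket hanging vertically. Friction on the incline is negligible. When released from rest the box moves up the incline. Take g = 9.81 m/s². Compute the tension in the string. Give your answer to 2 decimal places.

For the box on the incline: the weight component along the slope is m₁g sin 18° = 8 × 9.81 × 0.3090 = 24.250 N and the normal force is N = m₁g cos 18° = 74.639 N.
Newton's second law for the box (up-slope positive): T − 24.250 = 8 a. For the hanging bucket (downward positive): 7.5 × 9.81 − T = 7.5 a.
Adding the two equations eliminates T: 49.325 = 15.5 a, so a = 3.1823 m/s².
Then from the hanging bucket's equation, T = 7.5 × (9.81 − 3.1823) = 49.708 N.

49.71 N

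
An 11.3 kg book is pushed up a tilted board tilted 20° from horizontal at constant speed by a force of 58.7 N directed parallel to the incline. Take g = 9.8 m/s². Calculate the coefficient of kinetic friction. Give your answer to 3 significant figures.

0.200

At constant speed ΣF = 0 along the incline. The applied 58.7 N acts up the slope; the weight component mg sin 20° = 37.875 N and kinetic friction μN both act down the slope.
So 58.7 = 37.875 + μ × 104.062, giving μ = (58.7 − 37.875) / 104.062 = 0.2001.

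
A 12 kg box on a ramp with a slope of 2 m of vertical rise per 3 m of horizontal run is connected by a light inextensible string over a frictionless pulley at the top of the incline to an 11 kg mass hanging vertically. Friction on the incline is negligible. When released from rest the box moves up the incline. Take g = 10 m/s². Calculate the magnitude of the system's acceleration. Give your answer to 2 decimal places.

1.89 m/s²

For the box on the incline: the weight component along the slope is m₁g sin 33.69° = 12 × 10 × 0.5547 = 66.564 N and the normal force is N = m₁g cos 33.69° = 99.846 N.
Newton's second law for the box (up-slope positive): T − 66.564 = 12 a. For the hanging mass (downward positive): 11 × 10 − T = 11 a.
Adding the two equations eliminates T: 43.436 = 23 a, so a = 1.8885 m/s².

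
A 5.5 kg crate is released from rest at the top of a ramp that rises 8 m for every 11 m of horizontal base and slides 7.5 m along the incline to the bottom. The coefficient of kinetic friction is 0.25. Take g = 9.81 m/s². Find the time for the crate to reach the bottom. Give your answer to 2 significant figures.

2.0 s

The weight component along the incline is mg sin 36.03° = 31.735 N and the normal force is N = mg cos 36.03° = 43.635 N.
Friction up the slope is f = μN = 0.25 × 43.635 = 10.909 N, so the net downslope force is 31.735 − 10.909 = 20.826 N and a = 20.826 / 5.5 = 3.7865 m/s².
Starting from rest, L = ½at², so t = √(2L/a) = √(2 × 7.5 / 3.7865) = 1.9903 s.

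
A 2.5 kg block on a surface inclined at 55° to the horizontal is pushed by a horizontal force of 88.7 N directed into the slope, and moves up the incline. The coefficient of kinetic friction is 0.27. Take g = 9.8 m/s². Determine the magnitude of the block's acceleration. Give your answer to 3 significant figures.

The horizontal push has components F cos 55° = 88.7 × 0.5736 = 50.878 N up the incline and F sin 55° = 88.7 × 0.8192 = 72.663 N pressing into the surface.
The normal force is therefore N = mg cos 55° + F sin 55° = 14.053 + 72.663 = 86.716 N, and kinetic friction down the slope is μN = 0.27 × 86.716 = 23.413 N.
Along the incline: F cos 55° − mg sin 55° − μN = ma, so 50.878 − 20.070 − 23.413 = 2.5 a, giving a = 2.9580 m/s².

2.96 m/s²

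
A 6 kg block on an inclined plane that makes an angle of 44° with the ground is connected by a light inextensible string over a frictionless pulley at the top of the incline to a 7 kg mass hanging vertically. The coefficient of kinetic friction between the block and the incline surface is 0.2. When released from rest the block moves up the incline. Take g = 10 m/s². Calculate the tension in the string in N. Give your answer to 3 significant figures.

59.4 N

For the block on the incline: the weight component along the slope is m₁g sin 44° = 6 × 10 × 0.6947 = 41.682 N and the normal force is N = m₁g cos 44° = 43.160 N.
Kinetic friction opposes the block's motion up the incline: f = μN = 0.2 × 43.160 = 8.632 N acting down the slope.
Newton's second law for the block (up-slope positive): T − 41.682 − 8.632 = 6 a. For the hanging mass (downward positive): 7 × 10 − T = 7 a.
Adding the two equations eliminates T: 19.686 = 13 a, so a = 1.5143 m/s².
Then from the hanging mass's equation, T = 7 × (10 − 1.5143) = 59.400 N.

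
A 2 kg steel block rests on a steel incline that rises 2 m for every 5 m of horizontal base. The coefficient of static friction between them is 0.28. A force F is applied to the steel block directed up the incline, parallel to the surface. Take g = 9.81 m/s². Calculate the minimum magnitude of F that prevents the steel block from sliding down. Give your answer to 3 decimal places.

The normal force is N = mg cos 21.80° = 18.217 N. With F at its minimum the steel block is on the verge of sliding down, so static friction is at its maximum μ_s N = 0.28 × 18.217 = 5.101 N and acts up the slope.
Equilibrium along the incline: F + μ_s N = mg sin 21.80°, so F = 7.287 − 5.101 = 2.186 N.

2.186 N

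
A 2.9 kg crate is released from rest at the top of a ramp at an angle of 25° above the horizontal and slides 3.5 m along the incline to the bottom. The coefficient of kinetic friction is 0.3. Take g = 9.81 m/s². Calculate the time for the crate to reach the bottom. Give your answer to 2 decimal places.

2.18 s

The weight component along the incline is mg sin 25° = 12.023 N and the normal force is N = mg cos 25° = 25.784 N.
Friction up the slope is f = μN = 0.3 × 25.784 = 7.735 N, so the net downslope force is 12.023 − 7.735 = 4.288 N and a = 4.288 / 2.9 = 1.4786 m/s².
Starting from rest, L = ½at², so t = √(2L/a) = √(2 × 3.5 / 1.4786) = 2.1758 s.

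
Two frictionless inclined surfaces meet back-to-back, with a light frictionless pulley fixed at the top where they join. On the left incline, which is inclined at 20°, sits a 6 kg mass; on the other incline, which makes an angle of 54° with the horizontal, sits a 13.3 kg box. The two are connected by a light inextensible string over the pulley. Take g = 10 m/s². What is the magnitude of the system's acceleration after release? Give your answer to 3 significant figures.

Resolve each weight along its own incline: the 6 kg mass has component 6 × 10 × sin 20° = 20.521 N down its slope, and the 13.3 kg mass has 13.3 × 10 × sin 54° = 107.599 N down its slope.
The 13.3 kg side's 107.599 N exceeds the other side's 20.521 N, so that mass slides down and the 6 kg mass slides up. Taking that direction as positive, Newton's second law for the whole system gives 107.599 − 20.521 = (6 + 13.3) a, so a = 87.078 / 19.3 = 4.5118 m/s².

4.51 m/s²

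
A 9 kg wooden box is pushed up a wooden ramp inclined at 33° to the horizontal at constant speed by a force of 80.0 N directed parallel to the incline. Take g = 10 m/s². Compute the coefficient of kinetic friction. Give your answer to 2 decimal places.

0.41

At constant speed ΣF = 0 along the incline. The applied 80.0 N acts up the slope; the weight component mg sin 33° = 49.018 N and kinetic friction μN both act down the slope.
So 80.0 = 49.018 + μ × 75.480, giving μ = (80.0 − 49.018) / 75.480 = 0.4105.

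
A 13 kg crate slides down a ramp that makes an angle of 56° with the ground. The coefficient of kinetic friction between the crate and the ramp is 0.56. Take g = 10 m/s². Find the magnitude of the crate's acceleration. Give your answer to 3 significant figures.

5.16 m/s²

Resolving the weight along the incline: the component pulling the crate down the slope is mg sin 56° = 13 × 10 × 0.8290 = 107.770 N, and the normal force is N = mg cos 56° = 13 × 10 × 0.5592 = 72.696 N.
Kinetic friction acts up the slope with magnitude f = μN = 0.56 × 72.696 = 40.710 N.
Net force along the incline is 107.770 − 40.710 = 67.060 N, so a = 67.060 / 13 = 5.1585 m/s².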